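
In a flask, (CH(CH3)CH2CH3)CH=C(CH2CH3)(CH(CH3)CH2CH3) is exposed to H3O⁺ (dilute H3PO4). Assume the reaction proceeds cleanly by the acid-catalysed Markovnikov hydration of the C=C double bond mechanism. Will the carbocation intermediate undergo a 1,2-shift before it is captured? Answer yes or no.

no

The first-formed carbocation is tertiary.
No single 1,2-shift to an adjacent carbon would produce a more-substituted cation than the one already present, so no rearrangement occurs.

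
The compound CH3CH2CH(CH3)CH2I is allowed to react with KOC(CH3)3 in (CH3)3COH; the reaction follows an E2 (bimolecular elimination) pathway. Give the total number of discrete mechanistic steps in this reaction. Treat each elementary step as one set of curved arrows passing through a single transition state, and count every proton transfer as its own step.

1

Step 1: In one step, (CH3)3CO⁻ pulls off a β-proton, the C–I bond cleaves, and a C=C double bond forms between the α- and β-carbons (E2, anti elimination).
Total: 1 elementary step.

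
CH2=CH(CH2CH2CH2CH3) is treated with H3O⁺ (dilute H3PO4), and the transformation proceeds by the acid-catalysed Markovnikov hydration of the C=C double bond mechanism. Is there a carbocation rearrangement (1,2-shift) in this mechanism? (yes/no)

The first-formed carbocation is secondary.
No single 1,2-shift to an adjacent carbon would produce a more-substituted cation than the one already present, so no rearrangement occurs.

no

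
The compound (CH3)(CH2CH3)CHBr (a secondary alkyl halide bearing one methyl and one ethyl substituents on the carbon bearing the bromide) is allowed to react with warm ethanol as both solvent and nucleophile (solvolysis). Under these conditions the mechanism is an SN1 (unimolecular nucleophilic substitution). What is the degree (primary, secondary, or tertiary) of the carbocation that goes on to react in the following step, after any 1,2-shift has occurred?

secondary

Step 1: Ionisation: the C–Br σ-bond cleaves heterolytically; both bonding electrons depart with Br⁻, leaving a secondary carbocation at the α-carbon.
No single 1,2-shift to an adjacent carbon would give a more-substituted cation, so no rearrangement occurs.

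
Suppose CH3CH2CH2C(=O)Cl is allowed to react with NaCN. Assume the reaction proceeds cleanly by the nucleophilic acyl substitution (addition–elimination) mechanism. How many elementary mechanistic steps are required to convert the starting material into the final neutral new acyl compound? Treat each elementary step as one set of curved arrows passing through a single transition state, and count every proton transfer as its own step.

Step 1: A lone pair on the C of CN⁻ attacks the electrophilic acyl carbon; the π(C=O) electrons move onto oxygen, giving a tetrahedral intermediate.
Step 2: Elimination step: re-formation of the carbonyl π bond drives out Cl⁻, giving the new acyl compound.
Total: 2 elementary steps.

2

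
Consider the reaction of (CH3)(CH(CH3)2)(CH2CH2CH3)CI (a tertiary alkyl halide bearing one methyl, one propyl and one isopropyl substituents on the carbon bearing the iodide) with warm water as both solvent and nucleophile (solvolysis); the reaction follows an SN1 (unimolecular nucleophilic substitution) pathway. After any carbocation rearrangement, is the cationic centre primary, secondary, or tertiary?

tertiary

Step 1: The C–I bond breaks with both electrons going to the iodide; I⁻ leaves and a tertiary carbocation remains.
No single 1,2-shift to an adjacent carbon would give a more-substituted cation, so no rearrangement occurs.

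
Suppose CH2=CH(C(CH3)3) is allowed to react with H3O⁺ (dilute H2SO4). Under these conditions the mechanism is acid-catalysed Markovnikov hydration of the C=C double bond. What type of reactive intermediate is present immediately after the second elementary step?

tertiary carbocation

Step 1: Electrophilic addition begins with the π(C=C) electrons forming a bond to the proton of H3O⁺. Following Markovnikov's rule, the resulting cation is secondary. H2O is released.
Step 2: A methyl group with its bonding pair migrates from the adjacent tert-butyl carbon to the cationic centre — a 1,2-methyl shift — upgrading the secondary cation to a tertiary one.
After step 2 the species present is a tertiary carbocation.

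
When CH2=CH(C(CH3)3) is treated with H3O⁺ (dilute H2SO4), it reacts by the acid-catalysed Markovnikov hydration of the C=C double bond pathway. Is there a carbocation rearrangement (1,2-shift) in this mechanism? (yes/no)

The first-formed carbocation is secondary.
The adjacent tert-butyl carbon has no hydrogen but bears methyl groups; migration of one methyl with its bonding pair (a 1,2-methyl shift) places the charge on a tertiary centre.
Tertiary is more stable than secondary, so the shift occurs.

yes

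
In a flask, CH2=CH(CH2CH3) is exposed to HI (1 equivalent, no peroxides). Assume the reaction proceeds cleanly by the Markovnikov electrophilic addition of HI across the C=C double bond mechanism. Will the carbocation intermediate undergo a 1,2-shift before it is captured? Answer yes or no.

no

The first-formed carbocation is secondary.
No single 1,2-shift to an adjacent carbon would produce a more-substituted cation than the one already present, so no rearrangement occurs.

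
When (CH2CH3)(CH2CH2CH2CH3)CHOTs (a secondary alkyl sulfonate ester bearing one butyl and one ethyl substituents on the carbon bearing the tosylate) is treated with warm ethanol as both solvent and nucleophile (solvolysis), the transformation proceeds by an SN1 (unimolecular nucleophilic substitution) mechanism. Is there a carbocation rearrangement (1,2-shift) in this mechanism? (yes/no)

The first-formed carbocation is secondary.
No single 1,2-shift to an adjacent carbon would produce a more-substituted cation than the one already present, so no rearrangement occurs.

no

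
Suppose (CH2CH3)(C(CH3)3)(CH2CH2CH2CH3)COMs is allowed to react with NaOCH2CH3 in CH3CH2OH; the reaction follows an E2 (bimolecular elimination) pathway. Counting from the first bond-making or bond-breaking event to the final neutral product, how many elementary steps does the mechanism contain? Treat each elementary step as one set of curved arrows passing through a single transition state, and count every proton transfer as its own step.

1

Step 1: The strong base CH3CH2O⁻ removes a β-hydrogen; in the same concerted event the electrons of the breaking C–H bond form the new π(C=C) bond and the C–O σ-bond breaks, expelling MsO⁻. Anti-periplanar geometry; one transition state.
Total: 1 elementary step.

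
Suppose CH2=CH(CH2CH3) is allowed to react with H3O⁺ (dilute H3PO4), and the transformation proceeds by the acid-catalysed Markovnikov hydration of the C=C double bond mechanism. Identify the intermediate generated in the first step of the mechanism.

Step 1: Protonation of the alkene by H3O⁺: the π bond acts as the nucleophile and picks up H⁺, giving the more stable (Markovnikov) secondary carbocation. H2O is released.
After step 1 the species present is a secondary carbocation.

secondary carbocation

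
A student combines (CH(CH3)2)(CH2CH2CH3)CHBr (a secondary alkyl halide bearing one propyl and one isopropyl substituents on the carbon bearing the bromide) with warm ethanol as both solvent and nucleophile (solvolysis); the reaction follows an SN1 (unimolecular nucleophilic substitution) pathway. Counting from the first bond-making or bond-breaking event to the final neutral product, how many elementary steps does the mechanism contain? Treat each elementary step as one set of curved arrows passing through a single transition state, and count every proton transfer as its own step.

4

Step 1: Unassisted departure of Br⁻ (taking the C–Br bonding pair) generates a secondary carbocation.
Step 2: A hydride (H with its bonding pair) migrates from the adjacent isopropyl carbon to the cationic centre — a 1,2-hydride shift — upgrading the secondary cation to a tertiary one.
Step 3: CH3CH2OH donates an oxygen lone pair into the empty p orbital of the cation, giving a protonated ether (an oxonium ion).
Step 4: Deprotonation of the oxonium oxygen by solvent ethanol yields the neutral ether.
Total: 4 elementary steps.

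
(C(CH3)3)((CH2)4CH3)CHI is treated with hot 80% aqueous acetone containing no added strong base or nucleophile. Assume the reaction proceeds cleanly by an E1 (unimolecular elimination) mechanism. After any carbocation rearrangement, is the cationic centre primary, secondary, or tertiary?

Step 1: Rate-determining heterolysis of the C–I bond gives I⁻ and a secondary carbocation.
Step 2: A 1,2-methyl shift from the adjacent tert-butyl carbon moves the positive charge from the secondary centre to an adjacent carbon, generating a more stable tertiary carbocation.
The cation rearranges from secondary to tertiary via a 1,2-methyl shift from the adjacent tert-butyl carbon; the tertiary cation is what reacts next.

tertiary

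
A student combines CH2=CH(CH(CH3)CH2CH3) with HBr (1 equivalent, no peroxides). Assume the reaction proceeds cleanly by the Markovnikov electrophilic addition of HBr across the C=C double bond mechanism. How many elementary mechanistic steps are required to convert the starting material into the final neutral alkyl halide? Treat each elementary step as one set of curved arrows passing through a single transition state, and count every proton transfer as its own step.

Step 1: The π electrons of the C=C bond attack a proton of HBr; Markovnikov addition places the new C–H on the less-substituted alkene carbon, so the positive charge ends up on the more-substituted carbon — a secondary carbocation. The H–Br bond breaks heterolytically, releasing Br⁻.
Step 2: Carbocation rearrangement: a 1,2-hydride shift from the adjacent sec-butyl carbon converts the initially-formed secondary cation into the more stable tertiary cation.
Step 3: The Br⁻ anion donates a lone pair to the carbocation, forming the new C–Br σ-bond and giving the neutral alkyl halide.
Total: 3 elementary steps.

3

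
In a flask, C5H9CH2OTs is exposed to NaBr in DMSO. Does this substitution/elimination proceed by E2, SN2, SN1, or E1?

Conditions: a primary substrate with a strong nucleophile in the polar aprotic solvent DMSO.
These conditions are the textbook signature of the SN2 pathway.
An unhindered substrate with a strong nucleophile in a polar aprotic solvent favours one-step backside displacement.

SN2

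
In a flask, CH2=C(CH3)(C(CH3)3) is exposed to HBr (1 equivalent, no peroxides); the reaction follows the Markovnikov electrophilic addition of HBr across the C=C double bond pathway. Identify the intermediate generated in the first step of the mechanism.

tertiary carbocation

Step 1: Electrophilic addition begins with the π(C=C) electrons forming a bond to the proton of HBr. Following Markovnikov's rule, the resulting cation is tertiary. The H–Br bond breaks heterolytically, releasing Br⁻.
After step 1 the species present is a tertiary carbocation.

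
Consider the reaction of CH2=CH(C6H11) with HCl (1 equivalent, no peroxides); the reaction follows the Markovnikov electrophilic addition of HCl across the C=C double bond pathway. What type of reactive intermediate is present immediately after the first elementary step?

Step 1: The π electrons of the C=C bond attack a proton of HCl; Markovnikov addition places the new C–H on the less-substituted alkene carbon, so the positive charge ends up on the more-substituted carbon — a secondary carbocation. The H–Cl bond breaks heterolytically, releasing Cl⁻.
After step 1 the species present is a secondary carbocation.

secondary carbocation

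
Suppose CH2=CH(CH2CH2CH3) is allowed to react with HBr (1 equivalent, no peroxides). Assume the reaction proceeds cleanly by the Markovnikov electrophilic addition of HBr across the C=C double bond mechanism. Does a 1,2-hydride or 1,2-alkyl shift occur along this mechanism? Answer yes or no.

The first-formed carbocation is secondary.
No single 1,2-shift to an adjacent carbon would produce a more-substituted cation than the one already present, so no rearrangement occurs.

no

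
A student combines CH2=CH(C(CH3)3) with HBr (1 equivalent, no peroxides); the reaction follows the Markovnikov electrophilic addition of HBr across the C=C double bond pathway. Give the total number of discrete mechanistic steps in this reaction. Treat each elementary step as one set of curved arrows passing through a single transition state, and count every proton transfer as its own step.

Step 1: The π electrons of the C=C bond attack a proton of HBr; Markovnikov addition places the new C–H on the less-substituted alkene carbon, so the positive charge ends up on the more-substituted carbon — a secondary carbocation. The H–Br bond breaks heterolytically, releasing Br⁻.
Step 2: A methyl group with its bonding pair migrates from the adjacent tert-butyl carbon to the cationic centre — a 1,2-methyl shift — upgrading the secondary cation to a tertiary one.
Step 3: Br⁻ captures the cation: a lone pair on Br⁻ fills the empty p orbital, producing the alkyl halide product.
Total: 3 elementary steps.

3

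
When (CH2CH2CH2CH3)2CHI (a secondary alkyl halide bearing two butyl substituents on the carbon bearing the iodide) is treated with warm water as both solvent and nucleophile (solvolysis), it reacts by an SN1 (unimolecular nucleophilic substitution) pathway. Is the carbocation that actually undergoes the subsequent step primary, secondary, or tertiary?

secondary

Step 1: The C–I bond breaks with both electrons going to the iodide; I⁻ leaves and a secondary carbocation remains.
No single 1,2-shift to an adjacent carbon would give a more-substituted cation, so no rearrangement occurs.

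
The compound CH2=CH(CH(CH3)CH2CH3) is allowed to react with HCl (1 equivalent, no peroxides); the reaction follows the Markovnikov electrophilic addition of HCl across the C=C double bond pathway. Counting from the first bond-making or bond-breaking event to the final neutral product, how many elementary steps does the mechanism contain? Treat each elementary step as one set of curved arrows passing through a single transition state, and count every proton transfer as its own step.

Step 1: Electrophilic addition begins with the π(C=C) electrons forming a bond to the proton of HCl. Following Markovnikov's rule, the resulting cation is secondary. The H–Cl bond breaks heterolytically, releasing Cl⁻.
Step 2: A 1,2-hydride shift from the adjacent sec-butyl carbon moves the positive charge from the secondary centre to an adjacent carbon, generating a more stable tertiary carbocation.
Step 3: Cl⁻ captures the cation: a lone pair on Cl⁻ fills the empty p orbital, producing the alkyl halide product.
Total: 3 elementary steps.

3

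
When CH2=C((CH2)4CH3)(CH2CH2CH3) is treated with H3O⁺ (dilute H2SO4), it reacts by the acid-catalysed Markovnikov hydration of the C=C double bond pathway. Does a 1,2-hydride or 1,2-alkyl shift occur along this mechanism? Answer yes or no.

no

The first-formed carbocation is tertiary.
No single 1,2-shift to an adjacent carbon would produce a more-substituted cation than the one already present, so no rearrangement occurs.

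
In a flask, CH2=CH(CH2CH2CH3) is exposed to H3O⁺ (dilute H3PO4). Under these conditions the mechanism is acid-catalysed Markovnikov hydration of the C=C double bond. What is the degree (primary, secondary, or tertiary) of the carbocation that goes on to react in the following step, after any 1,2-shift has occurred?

secondary

Step 1: Electrophilic addition begins with the π(C=C) electrons forming a bond to the proton of H3O⁺. Following Markovnikov's rule, the resulting cation is secondary. H2O is released.
No single 1,2-shift to an adjacent carbon would give a more-substituted cation, so no rearrangement occurs.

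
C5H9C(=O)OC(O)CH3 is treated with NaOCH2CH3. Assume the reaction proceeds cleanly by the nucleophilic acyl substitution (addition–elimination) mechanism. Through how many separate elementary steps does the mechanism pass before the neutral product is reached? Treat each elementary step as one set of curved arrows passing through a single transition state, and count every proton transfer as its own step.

2

Step 1: A lone pair on the O of CH3CH2O⁻ attacks the electrophilic acyl carbon; the π(C=O) electrons move onto oxygen, giving a tetrahedral intermediate.
Step 2: Collapse of the tetrahedral intermediate: the alkoxide oxygen pushes its lone pair back to re-form C=O while CH3CO2⁻ leaves.
Total: 2 elementary steps.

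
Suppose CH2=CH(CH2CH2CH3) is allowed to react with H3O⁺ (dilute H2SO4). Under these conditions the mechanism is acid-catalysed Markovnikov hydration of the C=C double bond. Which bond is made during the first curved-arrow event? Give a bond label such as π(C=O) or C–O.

Step 1: The π electrons of the C=C bond attack a proton of H3O⁺; Markovnikov addition places the new C–H on the less-substituted alkene carbon, so the positive charge ends up on the more-substituted carbon — a secondary carbocation. H2O is released.
The bond formed in this step is the C–H bond.

C–H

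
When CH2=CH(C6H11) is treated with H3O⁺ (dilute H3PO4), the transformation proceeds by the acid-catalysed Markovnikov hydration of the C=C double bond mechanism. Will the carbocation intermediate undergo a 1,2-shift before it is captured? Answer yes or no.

The first-formed carbocation is secondary.
The adjacent cyclohexyl carbon already bears 2 other carbon substituents and has a hydrogen to migrate; after a 1,2-hydride shift from that carbon the positive charge sits on a tertiary centre.
Tertiary is more stable than secondary, so the shift occurs.

yes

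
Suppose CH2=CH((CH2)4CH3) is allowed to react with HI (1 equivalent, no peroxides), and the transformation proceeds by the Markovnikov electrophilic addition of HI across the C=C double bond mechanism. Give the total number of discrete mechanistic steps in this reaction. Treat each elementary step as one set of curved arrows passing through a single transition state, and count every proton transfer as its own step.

2

Step 1: Electrophilic addition begins with the π(C=C) electrons forming a bond to the proton of HI. Following Markovnikov's rule, the resulting cation is secondary. The H–I bond breaks heterolytically, releasing I⁻.
(No 1,2-shift: no single shift to an adjacent carbon would give a more stable cation.)
Step 2: The I⁻ anion donates a lone pair to the carbocation, forming the new C–I σ-bond and giving the neutral alkyl halide.
Total: 2 elementary steps.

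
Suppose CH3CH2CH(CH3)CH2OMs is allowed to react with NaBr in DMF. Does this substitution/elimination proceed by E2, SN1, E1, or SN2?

SN2

Conditions: a primary substrate with a strong nucleophile in the polar aprotic solvent DMF.
These conditions are the textbook signature of the SN2 pathway.
An unhindered substrate with a strong nucleophile in a polar aprotic solvent favours one-step backside displacement.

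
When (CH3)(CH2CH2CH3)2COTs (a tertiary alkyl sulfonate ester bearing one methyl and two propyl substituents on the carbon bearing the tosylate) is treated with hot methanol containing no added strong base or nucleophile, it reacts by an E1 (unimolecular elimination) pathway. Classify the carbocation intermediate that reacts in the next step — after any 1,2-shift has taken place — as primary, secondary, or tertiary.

tertiary

Step 1: Unassisted departure of TsO⁻ (taking the C–O bonding pair) generates a tertiary carbocation.
No single 1,2-shift to an adjacent carbon would give a more-substituted cation, so no rearrangement occurs.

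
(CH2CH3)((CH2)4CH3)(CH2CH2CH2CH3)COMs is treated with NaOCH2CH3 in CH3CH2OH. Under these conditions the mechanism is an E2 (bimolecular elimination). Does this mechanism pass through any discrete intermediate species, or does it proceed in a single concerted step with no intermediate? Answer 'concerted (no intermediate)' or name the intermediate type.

concerted (no intermediate)

Concerted anti-periplanar elimination: CH3CH2O⁻ abstracts a β-H while MsO⁻ leaves, and the C–H electrons become the new C=C π bond — all in a single transition state.
All bond changes occur in one transition state; no discrete intermediate is formed.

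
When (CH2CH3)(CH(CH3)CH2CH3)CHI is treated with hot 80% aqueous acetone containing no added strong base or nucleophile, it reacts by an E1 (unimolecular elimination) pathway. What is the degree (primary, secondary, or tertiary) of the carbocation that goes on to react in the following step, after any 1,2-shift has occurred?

Step 1: Unassisted departure of I⁻ (taking the C–I bonding pair) generates a secondary carbocation.
Step 2: Carbocation rearrangement: a 1,2-hydride shift from the adjacent sec-butyl carbon converts the initially-formed secondary cation into the more stable tertiary cation.
The cation rearranges from secondary to tertiary via a 1,2-hydride shift from the adjacent sec-butyl carbon; the tertiary cation is what reacts next.

tertiary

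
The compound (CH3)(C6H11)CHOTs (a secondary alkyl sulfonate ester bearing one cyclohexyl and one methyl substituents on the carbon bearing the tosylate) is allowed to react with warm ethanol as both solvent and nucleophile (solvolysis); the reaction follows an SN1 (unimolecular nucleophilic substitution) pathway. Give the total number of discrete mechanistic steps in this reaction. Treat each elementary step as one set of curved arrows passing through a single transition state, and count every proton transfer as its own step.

Step 1: Rate-determining heterolysis of the C–O bond gives TsO⁻ and a secondary carbocation.
Step 2: Carbocation rearrangement: a 1,2-hydride shift from the adjacent cyclohexyl carbon converts the initially-formed secondary cation into the more stable tertiary cation.
Step 3: A lone pair on the oxygen of CH3CH2OH attacks the carbocation, forming a new C–O σ-bond and an oxonium ion.
Step 4: A second solvent molecule removes the proton on oxygen, giving the neutral ether product.
Total: 4 elementary steps.

4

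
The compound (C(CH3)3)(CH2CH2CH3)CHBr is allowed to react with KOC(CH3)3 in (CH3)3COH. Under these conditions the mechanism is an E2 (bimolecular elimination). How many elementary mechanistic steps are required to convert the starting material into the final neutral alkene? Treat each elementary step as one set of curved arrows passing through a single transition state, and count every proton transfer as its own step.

1

Step 1: Concerted anti-periplanar elimination: (CH3)3CO⁻ abstracts a β-H while Br⁻ leaves, and the C–H electrons become the new C=C π bond — all in a single transition state.
Total: 1 elementary step.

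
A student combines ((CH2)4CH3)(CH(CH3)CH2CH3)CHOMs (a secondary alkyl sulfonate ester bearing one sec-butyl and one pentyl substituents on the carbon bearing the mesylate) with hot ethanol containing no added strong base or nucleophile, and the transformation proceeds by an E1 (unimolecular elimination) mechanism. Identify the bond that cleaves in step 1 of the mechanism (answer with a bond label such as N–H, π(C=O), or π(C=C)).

Step 1: Unassisted departure of MsO⁻ (taking the C–O bonding pair) generates a secondary carbocation.
The bond broken in this step is the C–O bond.

C–O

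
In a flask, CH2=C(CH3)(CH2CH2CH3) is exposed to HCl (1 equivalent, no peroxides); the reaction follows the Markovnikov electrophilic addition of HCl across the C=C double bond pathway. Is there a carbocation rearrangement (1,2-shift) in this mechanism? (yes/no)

no

The first-formed carbocation is tertiary.
No single 1,2-shift to an adjacent carbon would produce a more-substituted cation than the one already present, so no rearrangement occurs.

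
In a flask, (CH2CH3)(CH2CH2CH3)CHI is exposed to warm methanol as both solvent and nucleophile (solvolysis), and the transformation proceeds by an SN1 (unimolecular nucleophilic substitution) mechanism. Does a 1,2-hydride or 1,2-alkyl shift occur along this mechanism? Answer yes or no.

The first-formed carbocation is secondary.
No single 1,2-shift to an adjacent carbon would produce a more-substituted cation than the one already present, so no rearrangement occurs.

no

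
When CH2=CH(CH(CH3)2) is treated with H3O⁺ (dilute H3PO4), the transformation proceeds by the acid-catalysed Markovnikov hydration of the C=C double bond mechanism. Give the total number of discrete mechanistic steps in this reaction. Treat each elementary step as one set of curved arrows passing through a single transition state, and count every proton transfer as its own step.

4

Step 1: Electrophilic addition begins with the π(C=C) electrons forming a bond to the proton of H3O⁺. Following Markovnikov's rule, the resulting cation is secondary. H2O is released.
Step 2: Carbocation rearrangement: a 1,2-hydride shift from the adjacent isopropyl carbon converts the initially-formed secondary cation into the more stable tertiary cation.
Step 3: Nucleophilic capture of the cation by H2O produces the protonated alcohol (an oxonium ion).
Step 4: Proton transfer from the O–H of the oxonium ion to H2O completes the catalytic cycle and yields the alcohol.
Total: 4 elementary steps.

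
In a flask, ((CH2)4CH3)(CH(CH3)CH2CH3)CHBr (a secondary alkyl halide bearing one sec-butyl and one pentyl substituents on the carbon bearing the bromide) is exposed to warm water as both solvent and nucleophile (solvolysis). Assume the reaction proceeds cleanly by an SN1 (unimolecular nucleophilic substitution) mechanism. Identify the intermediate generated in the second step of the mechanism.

Step 1: Unassisted departure of Br⁻ (taking the C–Br bonding pair) generates a secondary carbocation.
Step 2: A 1,2-hydride shift from the adjacent sec-butyl carbon moves the positive charge from the secondary centre to an adjacent carbon, generating a more stable tertiary carbocation.
After step 2 the species present is a tertiary carbocation.

tertiary carbocation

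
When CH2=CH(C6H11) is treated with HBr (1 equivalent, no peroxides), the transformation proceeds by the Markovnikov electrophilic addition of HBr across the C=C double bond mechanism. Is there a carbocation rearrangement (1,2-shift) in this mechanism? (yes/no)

yes

The first-formed carbocation is secondary.
The adjacent cyclohexyl carbon already bears 2 other carbon substituents and has a hydrogen to migrate; after a 1,2-hydride shift from that carbon the positive charge sits on a tertiary centre.
Tertiary is more stable than secondary, so the shift occurs.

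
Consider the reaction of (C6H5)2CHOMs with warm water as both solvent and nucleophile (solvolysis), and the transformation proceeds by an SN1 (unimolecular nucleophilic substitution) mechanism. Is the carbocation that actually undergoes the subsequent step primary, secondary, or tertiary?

Step 1: Ionisation: the C–O σ-bond cleaves heterolytically; both bonding electrons depart with MsO⁻, leaving a secondary carbocation at the α-carbon.
No single 1,2-shift to an adjacent carbon would give a more-substituted cation, so no rearrangement occurs.

secondary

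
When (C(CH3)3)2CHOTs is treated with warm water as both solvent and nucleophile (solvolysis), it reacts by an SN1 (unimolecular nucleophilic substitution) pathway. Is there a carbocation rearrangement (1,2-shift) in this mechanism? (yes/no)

The first-formed carbocation is secondary.
The adjacent tert-butyl carbon has no hydrogen but bears methyl groups; migration of one methyl with its bonding pair (a 1,2-methyl shift) places the charge on a tertiary centre.
Tertiary is more stable than secondary, so the shift occurs.

yes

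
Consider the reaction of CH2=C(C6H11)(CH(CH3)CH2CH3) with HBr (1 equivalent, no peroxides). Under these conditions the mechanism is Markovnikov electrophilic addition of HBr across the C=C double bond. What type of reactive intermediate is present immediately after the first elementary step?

Step 1: The π electrons of the C=C bond attack a proton of HBr; Markovnikov addition places the new C–H on the less-substituted alkene carbon, so the positive charge ends up on the more-substituted carbon — a tertiary carbocation. The H–Br bond breaks heterolytically, releasing Br⁻.
After step 1 the species present is a tertiary carbocation.

tertiary carbocation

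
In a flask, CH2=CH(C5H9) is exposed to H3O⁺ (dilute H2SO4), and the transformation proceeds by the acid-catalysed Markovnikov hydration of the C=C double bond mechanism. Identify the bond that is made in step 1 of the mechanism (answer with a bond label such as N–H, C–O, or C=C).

Step 1: The π electrons of the C=C bond attack a proton of H3O⁺; Markovnikov addition places the new C–H on the less-substituted alkene carbon, so the positive charge ends up on the more-substituted carbon — a secondary carbocation. H2O is released.
The bond formed in this step is the C–H bond.

C–H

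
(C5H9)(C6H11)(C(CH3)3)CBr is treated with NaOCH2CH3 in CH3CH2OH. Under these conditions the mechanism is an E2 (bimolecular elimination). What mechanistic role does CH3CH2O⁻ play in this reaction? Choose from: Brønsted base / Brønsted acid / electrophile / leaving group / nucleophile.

Step 1: In one step, CH3CH2O⁻ pulls off a β-proton, the C–Br bond cleaves, and a C=C double bond forms between the α- and β-carbons (E2, anti elimination).
CH3CH2O⁻ accepts a proton in a proton-transfer step — a Brønsted base.

Brønsted base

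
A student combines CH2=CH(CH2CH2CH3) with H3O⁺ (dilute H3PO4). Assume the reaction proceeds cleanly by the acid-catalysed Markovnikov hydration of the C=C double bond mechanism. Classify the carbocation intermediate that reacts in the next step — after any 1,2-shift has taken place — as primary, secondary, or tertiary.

Step 1: Protonation of the alkene by H3O⁺: the π bond acts as the nucleophile and picks up H⁺, giving the more stable (Markovnikov) secondary carbocation. H2O is released.
No single 1,2-shift to an adjacent carbon would give a more-substituted cation, so no rearrangement occurs.

secondary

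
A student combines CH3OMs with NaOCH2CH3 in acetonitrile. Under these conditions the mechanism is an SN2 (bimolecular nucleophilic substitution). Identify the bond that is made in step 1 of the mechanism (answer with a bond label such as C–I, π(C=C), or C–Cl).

C–O

Step 1: Backside attack by CH3CH2O⁻ on the carbon bearing the mesylate: the new C–O bond forms as the C–O bond breaks, with Walden inversion at carbon.
The bond formed in this step is the C–O bond.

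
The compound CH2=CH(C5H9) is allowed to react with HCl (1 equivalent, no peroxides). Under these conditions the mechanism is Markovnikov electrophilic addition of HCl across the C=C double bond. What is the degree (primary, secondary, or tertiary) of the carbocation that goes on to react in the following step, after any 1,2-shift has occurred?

Step 1: The π electrons of the C=C bond attack a proton of HCl; Markovnikov addition places the new C–H on the less-substituted alkene carbon, so the positive charge ends up on the more-substituted carbon — a secondary carbocation. The H–Cl bond breaks heterolytically, releasing Cl⁻.
Step 2: Carbocation rearrangement: a 1,2-hydride shift from the adjacent cyclopentyl carbon converts the initially-formed secondary cation into the more stable tertiary cation.
The cation rearranges from secondary to tertiary via a 1,2-hydride shift from the adjacent cyclopentyl carbon; the tertiary cation is what reacts next.

tertiary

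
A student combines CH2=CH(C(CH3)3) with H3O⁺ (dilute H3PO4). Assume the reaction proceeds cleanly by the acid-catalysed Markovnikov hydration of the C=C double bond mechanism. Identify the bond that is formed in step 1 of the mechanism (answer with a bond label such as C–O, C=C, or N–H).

Step 1: The π electrons of the C=C bond attack a proton of H3O⁺; Markovnikov addition places the new C–H on the less-substituted alkene carbon, so the positive charge ends up on the more-substituted carbon — a secondary carbocation. H2O is released.
The bond formed in this step is the C–H bond.

C–H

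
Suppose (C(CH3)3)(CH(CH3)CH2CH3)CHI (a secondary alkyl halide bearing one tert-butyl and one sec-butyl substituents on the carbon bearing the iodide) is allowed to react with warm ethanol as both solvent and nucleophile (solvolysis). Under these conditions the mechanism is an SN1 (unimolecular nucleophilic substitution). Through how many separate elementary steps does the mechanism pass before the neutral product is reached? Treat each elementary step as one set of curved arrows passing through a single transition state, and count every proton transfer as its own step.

4

Step 1: Ionisation: the C–I σ-bond cleaves heterolytically; both bonding electrons depart with I⁻, leaving a secondary carbocation at the α-carbon.
Step 2: Carbocation rearrangement: a 1,2-hydride shift from the adjacent sec-butyl carbon converts the initially-formed secondary cation into the more stable tertiary cation.
Step 3: CH3CH2OH donates an oxygen lone pair into the empty p orbital of the cation, giving a protonated ether (an oxonium ion).
Step 4: A second solvent molecule removes the proton on oxygen, giving the neutral ether product.
Total: 4 elementary steps.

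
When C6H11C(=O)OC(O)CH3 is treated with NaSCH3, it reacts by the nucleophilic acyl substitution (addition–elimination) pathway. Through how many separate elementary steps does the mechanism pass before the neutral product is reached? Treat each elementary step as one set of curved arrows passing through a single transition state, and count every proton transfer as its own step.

Step 1: A lone pair on the S of CH3S⁻ attacks the electrophilic acyl carbon; the π(C=O) electrons move onto oxygen, giving a tetrahedral intermediate.
Step 2: Elimination step: re-formation of the carbonyl π bond drives out CH3CO2⁻, giving the new acyl compound.
Total: 2 elementary steps.

2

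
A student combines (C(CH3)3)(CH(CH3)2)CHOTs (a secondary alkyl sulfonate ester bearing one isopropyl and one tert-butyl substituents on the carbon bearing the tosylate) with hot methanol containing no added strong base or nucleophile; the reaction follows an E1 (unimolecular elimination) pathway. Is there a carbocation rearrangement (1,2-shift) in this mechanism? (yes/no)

The first-formed carbocation is secondary.
The adjacent isopropyl carbon already bears 2 other carbon substituents and has a hydrogen to migrate; after a 1,2-hydride shift from that carbon the positive charge sits on a tertiary centre.
Tertiary is more stable than secondary, so the shift occurs.

yes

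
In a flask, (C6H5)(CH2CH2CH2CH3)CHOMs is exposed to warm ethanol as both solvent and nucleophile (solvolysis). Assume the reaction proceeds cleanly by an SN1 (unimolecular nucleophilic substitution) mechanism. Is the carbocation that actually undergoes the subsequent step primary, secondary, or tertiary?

Step 1: Unassisted departure of MsO⁻ (taking the C–O bonding pair) generates a secondary carbocation.
No single 1,2-shift to an adjacent carbon would give a more-substituted cation, so no rearrangement occurs.

secondary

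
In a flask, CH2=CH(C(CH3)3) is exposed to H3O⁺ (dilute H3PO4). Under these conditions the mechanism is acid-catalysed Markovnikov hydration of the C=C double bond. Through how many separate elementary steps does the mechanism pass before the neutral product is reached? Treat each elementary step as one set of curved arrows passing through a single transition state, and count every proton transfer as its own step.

4

Step 1: The π electrons of the C=C bond attack a proton of H3O⁺; Markovnikov addition places the new C–H on the less-substituted alkene carbon, so the positive charge ends up on the more-substituted carbon — a secondary carbocation. H2O is released.
Step 2: Carbocation rearrangement: a 1,2-methyl shift from the adjacent tert-butyl carbon converts the initially-formed secondary cation into the more stable tertiary cation.
Step 3: Nucleophilic capture of the cation by H2O produces the protonated alcohol (an oxonium ion).
Step 4: H2O removes a proton from the oxonium oxygen, regenerating H3O⁺ and giving the neutral alcohol.
Total: 4 elementary steps.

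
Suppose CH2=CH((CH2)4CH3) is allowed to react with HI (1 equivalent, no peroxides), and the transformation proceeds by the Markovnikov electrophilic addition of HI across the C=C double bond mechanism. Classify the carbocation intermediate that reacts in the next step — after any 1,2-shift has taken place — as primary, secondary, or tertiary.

Step 1: Electrophilic addition begins with the π(C=C) electrons forming a bond to the proton of HI. Following Markovnikov's rule, the resulting cation is secondary. The H–I bond breaks heterolytically, releasing I⁻.
No single 1,2-shift to an adjacent carbon would give a more-substituted cation, so no rearrangement occurs.

secondary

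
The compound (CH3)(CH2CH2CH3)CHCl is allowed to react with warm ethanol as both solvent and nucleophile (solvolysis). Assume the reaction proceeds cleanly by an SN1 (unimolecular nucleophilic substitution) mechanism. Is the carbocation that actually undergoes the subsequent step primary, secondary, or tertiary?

secondary

Step 1: Rate-determining heterolysis of the C–Cl bond gives Cl⁻ and a secondary carbocation.
No single 1,2-shift to an adjacent carbon would give a more-substituted cation, so no rearrangement occurs.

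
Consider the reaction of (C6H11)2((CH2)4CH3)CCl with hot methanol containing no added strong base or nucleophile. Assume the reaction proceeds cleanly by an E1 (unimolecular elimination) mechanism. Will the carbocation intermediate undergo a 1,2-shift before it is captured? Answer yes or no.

no

The first-formed carbocation is tertiary.
No single 1,2-shift to an adjacent carbon would produce a more-substituted cation than the one already present, so no rearrangement occurs.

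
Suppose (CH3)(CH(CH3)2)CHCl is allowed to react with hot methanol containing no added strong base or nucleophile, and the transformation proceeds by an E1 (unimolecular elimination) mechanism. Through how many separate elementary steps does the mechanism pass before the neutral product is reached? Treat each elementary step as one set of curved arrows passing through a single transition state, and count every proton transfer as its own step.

3

Step 1: The C–Cl bond breaks with both electrons going to the chloride; Cl⁻ leaves and a secondary carbocation remains.
Step 2: Carbocation rearrangement: a 1,2-hydride shift from the adjacent isopropyl carbon converts the initially-formed secondary cation into the more stable tertiary cation.
Step 3: A weak base (a methanol molecule from the solvent) removes a proton from a carbon adjacent to the cationic centre; the electrons of that C–H bond become the new π(C=C) bond, giving the alkene.
Total: 3 elementary steps.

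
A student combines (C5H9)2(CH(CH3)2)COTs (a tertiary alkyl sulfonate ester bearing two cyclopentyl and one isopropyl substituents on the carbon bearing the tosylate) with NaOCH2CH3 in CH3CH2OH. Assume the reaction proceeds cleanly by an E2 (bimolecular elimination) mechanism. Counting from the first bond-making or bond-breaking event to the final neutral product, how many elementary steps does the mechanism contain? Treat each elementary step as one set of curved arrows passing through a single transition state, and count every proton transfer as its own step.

1

Step 1: Concerted anti-periplanar elimination: CH3CH2O⁻ abstracts a β-H while TsO⁻ leaves, and the C–H electrons become the new C=C π bond — all in a single transition state.
Total: 1 elementary step.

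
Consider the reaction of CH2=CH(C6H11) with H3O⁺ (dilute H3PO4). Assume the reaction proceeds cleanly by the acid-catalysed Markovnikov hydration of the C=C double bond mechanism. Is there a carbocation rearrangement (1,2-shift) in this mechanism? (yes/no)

yes

The first-formed carbocation is secondary.
The adjacent cyclohexyl carbon already bears 2 other carbon substituents and has a hydrogen to migrate; after a 1,2-hydride shift from that carbon the positive charge sits on a tertiary centre.
Tertiary is more stable than secondary, so the shift occurs.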